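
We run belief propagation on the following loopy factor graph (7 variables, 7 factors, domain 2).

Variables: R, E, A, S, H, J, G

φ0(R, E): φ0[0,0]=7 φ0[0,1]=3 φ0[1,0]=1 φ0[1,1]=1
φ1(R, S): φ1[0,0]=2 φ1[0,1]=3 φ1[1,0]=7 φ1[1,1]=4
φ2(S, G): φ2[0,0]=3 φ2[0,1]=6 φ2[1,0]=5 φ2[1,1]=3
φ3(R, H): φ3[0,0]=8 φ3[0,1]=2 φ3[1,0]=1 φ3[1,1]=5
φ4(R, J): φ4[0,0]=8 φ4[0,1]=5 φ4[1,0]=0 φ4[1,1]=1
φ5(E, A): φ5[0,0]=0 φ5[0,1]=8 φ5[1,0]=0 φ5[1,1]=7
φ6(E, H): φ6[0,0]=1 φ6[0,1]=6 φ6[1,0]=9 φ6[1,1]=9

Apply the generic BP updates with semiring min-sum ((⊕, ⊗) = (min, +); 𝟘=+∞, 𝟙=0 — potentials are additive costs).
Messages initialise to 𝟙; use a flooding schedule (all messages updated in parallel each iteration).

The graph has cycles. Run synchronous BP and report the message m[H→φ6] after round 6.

init: all messages = 𝟙 over 2 values
r1 m[φ0→R] = [3, 1]
r1 m[φ0→E] = [1, 1]
r1 m[φ1→R] = [2, 4]
r1 m[φ1→S] = [2, 3]
r1 m[φ2→S] = [3, 3]
r1 m[φ2→G] = [3, 3]
r1 m[φ3→R] = [2, 1]
r1 m[φ3→H] = [1, 2]
r1 m[φ4→R] = [5, 0]
r1 m[φ4→J] = [0, 1]
r1 m[φ5→E] = [0, 0]
r1 m[φ5→A] = [0, 7]
r1 m[φ6→E] = [1, 9]
r1 m[φ6→H] = [1, 6]
r1 m[R→φ0] = [0, 0]
r1 m[R→φ1] = [0, 0]
r1 m[R→φ3] = [0, 0]
r1 m[R→φ4] = [0, 0]
r1 m[E→φ0] = [0, 0]
r1 m[E→φ5] = [0, 0]
r1 m[E→φ6] = [0, 0]
r1 m[A→φ5] = [0, 0]
r1 m[S→φ1] = [0, 0]
r1 m[S→φ2] = [0, 0]
r1 m[H→φ3] = [0, 0]
r1 m[H→φ6] = [0, 0]
r1 m[J→φ4] = [0, 0]
r1 m[G→φ2] = [0, 0]
r2 m[φ0→R] = [3, 1]
r2 m[φ0→E] = [1, 1]
r2 m[φ1→R] = [2, 4]
r2 m[φ1→S] = [2, 3]
r2 m[φ2→S] = [3, 3]
r2 m[φ2→G] = [3, 3]
r2 m[φ3→R] = [2, 1]
r2 m[φ3→H] = [1, 2]
r2 m[φ4→R] = [5, 0]
r2 m[φ4→J] = [0, 1]
r2 m[φ5→E] = [0, 0]
r2 m[φ5→A] = [0, 7]
r2 m[φ6→E] = [1, 9]
r2 m[φ6→H] = [1, 6]
r2 m[R→φ0] = [9, 5]
r2 m[R→φ1] = [10, 2]
r2 m[R→φ3] = [10, 5]
r2 m[R→φ4] = [7, 6]
r2 m[E→φ0] = [1, 9]
r2 m[E→φ5] = [2, 10]
r2 m[E→φ6] = [1, 1]
r2 m[A→φ5] = [0, 0]
r2 m[S→φ1] = [3, 3]
r2 m[S→φ2] = [2, 3]
r2 m[H→φ3] = [1, 6]
r2 m[H→φ6] = [1, 2]
r2 m[J→φ4] = [0, 0]
r2 m[G→φ2] = [0, 0]
r3 m[φ0→R] = [8, 2]
r3 m[φ0→E] = [6, 6]
r3 m[φ1→R] = [5, 7]
r3 m[φ1→S] = [9, 6]
r3 m[φ2→S] = [3, 3]
r3 m[φ2→G] = [5, 6]
r3 m[φ3→R] = [8, 2]
r3 m[φ3→H] = [6, 10]
r3 m[φ4→R] = [5, 0]
r3 m[φ4→J] = [6, 7]
r3 m[φ5→E] = [0, 0]
r3 m[φ5→A] = [2, 10]
r3 m[φ6→E] = [2, 10]
r3 m[φ6→H] = [2, 7]
r3 m[R→φ0] = [9, 5]
r3 m[R→φ1] = [10, 2]
r3 m[R→φ3] = [10, 5]
r3 m[R→φ4] = [7, 6]
r3 m[E→φ0] = [1, 9]
r3 m[E→φ5] = [2, 10]
r3 m[E→φ6] = [1, 1]
r3 m[A→φ5] = [0, 0]
r3 m[S→φ1] = [3, 3]
r3 m[S→φ2] = [2, 3]
r3 m[H→φ3] = [1, 6]
r3 m[H→φ6] = [1, 2]
r3 m[J→φ4] = [0, 0]
r3 m[G→φ2] = [0, 0]
r4 m[φ0→R] = [8, 2]
r4 m[φ0→E] = [6, 6]
r4 m[φ1→R] = [5, 7]
r4 m[φ1→S] = [9, 6]
r4 m[φ2→S] = [3, 3]
r4 m[φ2→G] = [5, 6]
r4 m[φ3→R] = [8, 2]
r4 m[φ3→H] = [6, 10]
r4 m[φ4→R] = [5, 0]
r4 m[φ4→J] = [6, 7]
r4 m[φ5→E] = [0, 0]
r4 m[φ5→A] = [2, 10]
r4 m[φ6→E] = [2, 10]
r4 m[φ6→H] = [2, 7]
r4 m[R→φ0] = [18, 9]
r4 m[R→φ1] = [21, 4]
r4 m[R→φ3] = [18, 9]
r4 m[R→φ4] = [21, 11]
r4 m[E→φ0] = [2, 10]
r4 m[E→φ5] = [8, 16]
r4 m[E→φ6] = [6, 6]
r4 m[A→φ5] = [0, 0]
r4 m[S→φ1] = [3, 3]
r4 m[S→φ2] = [9, 6]
r4 m[H→φ3] = [2, 7]
r4 m[H→φ6] = [6, 10]
r4 m[J→φ4] = [0, 0]
r4 m[G→φ2] = [0, 0]
r5 m[φ0→R] = [9, 3]
r5 m[φ0→E] = [10, 10]
r5 m[φ1→R] = [5, 7]
r5 m[φ1→S] = [11, 8]
r5 m[φ2→S] = [3, 3]
r5 m[φ2→G] = [11, 9]
r5 m[φ3→R] = [9, 3]
r5 m[φ3→H] = [10, 14]
r5 m[φ4→R] = [5, 0]
r5 m[φ4→J] = [11, 12]
r5 m[φ5→E] = [0, 0]
r5 m[φ5→A] = [8, 16]
r5 m[φ6→E] = [7, 15]
r5 m[φ6→H] = [7, 12]
r5 m[R→φ0] = [18, 9]
r5 m[R→φ1] = [21, 4]
r5 m[R→φ3] = [18, 9]
r5 m[R→φ4] = [21, 11]
r5 m[E→φ0] = [2, 10]
r5 m[E→φ5] = [8, 16]
r5 m[E→φ6] = [6, 6]
r5 m[A→φ5] = [0, 0]
r5 m[S→φ1] = [3, 3]
r5 m[S→φ2] = [9, 6]
r5 m[H→φ3] = [2, 7]
r5 m[H→φ6] = [6, 10]
r5 m[J→φ4] = [0, 0]
r5 m[G→φ2] = [0, 0]
r6 m[φ0→R] = [9, 3]
r6 m[φ0→E] = [10, 10]
r6 m[φ1→R] = [5, 7]
r6 m[φ1→S] = [11, 8]
r6 m[φ2→S] = [3, 3]
r6 m[φ2→G] = [11, 9]
r6 m[φ3→R] = [9, 3]
r6 m[φ3→H] = [10, 14]
r6 m[φ4→R] = [5, 0]
r6 m[φ4→J] = [11, 12]
r6 m[φ5→E] = [0, 0]
r6 m[φ5→A] = [8, 16]
r6 m[φ6→E] = [7, 15]
r6 m[φ6→H] = [7, 12]
r6 m[R→φ0] = [19, 10]
r6 m[R→φ1] = [23, 6]
r6 m[R→φ3] = [19, 10]
r6 m[R→φ4] = [23, 13]
r6 m[E→φ0] = [7, 15]
r6 m[E→φ5] = [17, 25]
r6 m[E→φ6] = [10, 10]
r6 m[A→φ5] = [0, 0]
r6 m[S→φ1] = [3, 3]
r6 m[S→φ2] = [11, 8]
r6 m[H→φ3] = [7, 12]
r6 m[H→φ6] = [10, 14]
r6 m[J→φ4] = [0, 0]
r6 m[G→φ2] = [0, 0]

message @ round 6 = [10, 14]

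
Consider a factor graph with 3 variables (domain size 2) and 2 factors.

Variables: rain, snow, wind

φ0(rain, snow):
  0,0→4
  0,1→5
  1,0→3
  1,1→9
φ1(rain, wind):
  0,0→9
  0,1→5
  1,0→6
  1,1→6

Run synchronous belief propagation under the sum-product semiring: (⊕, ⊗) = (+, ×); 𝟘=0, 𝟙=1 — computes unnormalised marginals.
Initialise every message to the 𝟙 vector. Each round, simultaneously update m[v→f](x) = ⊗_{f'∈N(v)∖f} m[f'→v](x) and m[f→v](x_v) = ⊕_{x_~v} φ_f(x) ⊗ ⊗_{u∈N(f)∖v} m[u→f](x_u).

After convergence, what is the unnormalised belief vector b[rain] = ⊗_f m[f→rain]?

init: all messages = 𝟙 over 2 values
r1 m[φ0→rain] = [9, 12]
r1 m[φ0→snow] = [7, 14]
r1 m[φ1→rain] = [14, 12]
r1 m[φ1→wind] = [15, 11]
r1 m[rain→φ0] = [1, 1]
r1 m[rain→φ1] = [1, 1]
r1 m[snow→φ0] = [1, 1]
r1 m[wind→φ1] = [1, 1]
r2 m[φ0→rain] = [9, 12]
r2 m[φ0→snow] = [7, 14]
r2 m[φ1→rain] = [14, 12]
r2 m[φ1→wind] = [15, 11]
r2 m[rain→φ0] = [14, 12]
r2 m[rain→φ1] = [9, 12]
r2 m[snow→φ0] = [1, 1]
r2 m[wind→φ1] = [1, 1]
r3 m[φ0→rain] = [9, 12]
r3 m[φ0→snow] = [92, 178]
r3 m[φ1→rain] = [14, 12]
r3 m[φ1→wind] = [153, 117]
r3 m[rain→φ0] = [14, 12]
r3 m[rain→φ1] = [9, 12]
r3 m[snow→φ0] = [1, 1]
r3 m[wind→φ1] = [1, 1]
r4 m[φ0→rain] = [9, 12]
r4 m[φ0→snow] = [92, 178]
r4 m[φ1→rain] = [14, 12]
r4 m[φ1→wind] = [153, 117]
r4 m[rain→φ0] = [14, 12]
r4 m[rain→φ1] = [9, 12]
r4 m[snow→φ0] = [1, 1]
r4 m[wind→φ1] = [1, 1]
fixed point reached at round 4
b[rain] = ⊗ incoming = [126, 144]

b[rain] = [126, 144]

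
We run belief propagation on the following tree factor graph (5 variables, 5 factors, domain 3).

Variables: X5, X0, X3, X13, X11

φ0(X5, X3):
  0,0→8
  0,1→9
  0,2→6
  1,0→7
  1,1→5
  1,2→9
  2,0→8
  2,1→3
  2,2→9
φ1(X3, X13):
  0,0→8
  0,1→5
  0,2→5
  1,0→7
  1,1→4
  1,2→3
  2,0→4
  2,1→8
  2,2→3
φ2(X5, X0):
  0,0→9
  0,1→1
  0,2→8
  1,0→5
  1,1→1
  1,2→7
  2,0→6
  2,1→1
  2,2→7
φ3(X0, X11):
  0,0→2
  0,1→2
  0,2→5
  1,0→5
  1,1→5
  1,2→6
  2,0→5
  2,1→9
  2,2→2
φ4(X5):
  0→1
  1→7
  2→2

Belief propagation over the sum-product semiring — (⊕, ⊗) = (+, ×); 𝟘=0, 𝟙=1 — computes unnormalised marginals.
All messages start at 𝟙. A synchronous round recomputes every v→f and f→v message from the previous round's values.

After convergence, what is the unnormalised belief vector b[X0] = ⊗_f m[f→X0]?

b[X0] = [168093, 53104, 377488]

init: all messages = 𝟙 over 3 values
r1 m[φ0→X5] = [23, 21, 20]
r1 m[φ0→X3] = [23, 17, 24]
r1 m[φ1→X3] = [18, 14, 15]
r1 m[φ1→X13] = [19, 17, 11]
r1 m[φ2→X5] = [18, 13, 14]
r1 m[φ2→X0] = [20, 3, 22]
r1 m[φ3→X0] = [9, 16, 16]
r1 m[φ3→X11] = [12, 16, 13]
r1 m[φ4→X5] = [1, 7, 2]
r1 m[X5→φ0] = [1, 1, 1]
r1 m[X5→φ2] = [1, 1, 1]
r1 m[X5→φ4] = [1, 1, 1]
r1 m[X0→φ2] = [1, 1, 1]
r1 m[X0→φ3] = [1, 1, 1]
r1 m[X3→φ0] = [1, 1, 1]
r1 m[X3→φ1] = [1, 1, 1]
r1 m[X13→φ1] = [1, 1, 1]
r1 m[X11→φ3] = [1, 1, 1]
r2 m[φ0→X5] = [23, 21, 20]
r2 m[φ0→X3] = [23, 17, 24]
r2 m[φ1→X3] = [18, 14, 15]
r2 m[φ1→X13] = [19, 17, 11]
r2 m[φ2→X5] = [18, 13, 14]
r2 m[φ2→X0] = [20, 3, 22]
r2 m[φ3→X0] = [9, 16, 16]
r2 m[φ3→X11] = [12, 16, 13]
r2 m[φ4→X5] = [1, 7, 2]
r2 m[X5→φ0] = [18, 91, 28]
r2 m[X5→φ2] = [23, 147, 40]
r2 m[X5→φ4] = [414, 273, 280]
r2 m[X0→φ2] = [9, 16, 16]
r2 m[X0→φ3] = [20, 3, 22]
r2 m[X3→φ0] = [18, 14, 15]
r2 m[X3→φ1] = [23, 17, 24]
r2 m[X13→φ1] = [1, 1, 1]
r2 m[X11→φ3] = [1, 1, 1]
r3 m[φ0→X5] = [360, 331, 321]
r3 m[φ0→X3] = [1005, 701, 1179]
r3 m[φ1→X3] = [18, 14, 15]
r3 m[φ1→X13] = [399, 375, 238]
r3 m[φ2→X5] = [225, 173, 182]
r3 m[φ2→X0] = [1182, 210, 1493]
r3 m[φ3→X0] = [9, 16, 16]
r3 m[φ3→X11] = [165, 253, 162]
r3 m[φ4→X5] = [1, 7, 2]
r3 m[X5→φ0] = [18, 91, 28]
r3 m[X5→φ2] = [23, 147, 40]
r3 m[X5→φ4] = [414, 273, 280]
r3 m[X0→φ2] = [9, 16, 16]
r3 m[X0→φ3] = [20, 3, 22]
r3 m[X3→φ0] = [18, 14, 15]
r3 m[X3→φ1] = [23, 17, 24]
r3 m[X13→φ1] = [1, 1, 1]
r3 m[X11→φ3] = [1, 1, 1]
r4 m[φ0→X5] = [360, 331, 321]
r4 m[φ0→X3] = [1005, 701, 1179]
r4 m[φ1→X3] = [18, 14, 15]
r4 m[φ1→X13] = [399, 375, 238]
r4 m[φ2→X5] = [225, 173, 182]
r4 m[φ2→X0] = [1182, 210, 1493]
r4 m[φ3→X0] = [9, 16, 16]
r4 m[φ3→X11] = [165, 253, 162]
r4 m[φ4→X5] = [1, 7, 2]
r4 m[X5→φ0] = [225, 1211, 364]
r4 m[X5→φ2] = [360, 2317, 642]
r4 m[X5→φ4] = [81000, 57263, 58422]
r4 m[X0→φ2] = [9, 16, 16]
r4 m[X0→φ3] = [1182, 210, 1493]
r4 m[X3→φ0] = [18, 14, 15]
r4 m[X3→φ1] = [1005, 701, 1179]
r4 m[X13→φ1] = [1, 1, 1]
r4 m[X11→φ3] = [1, 1, 1]
r5 m[φ0→X5] = [360, 331, 321]
r5 m[φ0→X3] = [13189, 9172, 15525]
r5 m[φ1→X3] = [18, 14, 15]
r5 m[φ1→X13] = [17663, 17261, 10665]
r5 m[φ2→X5] = [225, 173, 182]
r5 m[φ2→X0] = [18677, 3319, 23593]
r5 m[φ3→X0] = [9, 16, 16]
r5 m[φ3→X11] = [10879, 16851, 10156]
r5 m[φ4→X5] = [1, 7, 2]
r5 m[X5→φ0] = [225, 1211, 364]
r5 m[X5→φ2] = [360, 2317, 642]
r5 m[X5→φ4] = [81000, 57263, 58422]
r5 m[X0→φ2] = [9, 16, 16]
r5 m[X0→φ3] = [1182, 210, 1493]
r5 m[X3→φ0] = [18, 14, 15]
r5 m[X3→φ1] = [1005, 701, 1179]
r5 m[X13→φ1] = [1, 1, 1]
r5 m[X11→φ3] = [1, 1, 1]
r6 m[φ0→X5] = [360, 331, 321]
r6 m[φ0→X3] = [13189, 9172, 15525]
r6 m[φ1→X3] = [18, 14, 15]
r6 m[φ1→X13] = [17663, 17261, 10665]
r6 m[φ2→X5] = [225, 173, 182]
r6 m[φ2→X0] = [18677, 3319, 23593]
r6 m[φ3→X0] = [9, 16, 16]
r6 m[φ3→X11] = [10879, 16851, 10156]
r6 m[φ4→X5] = [1, 7, 2]
r6 m[X5→φ0] = [225, 1211, 364]
r6 m[X5→φ2] = [360, 2317, 642]
r6 m[X5→φ4] = [81000, 57263, 58422]
r6 m[X0→φ2] = [9, 16, 16]
r6 m[X0→φ3] = [18677, 3319, 23593]
r6 m[X3→φ0] = [18, 14, 15]
r6 m[X3→φ1] = [13189, 9172, 15525]
r6 m[X13→φ1] = [1, 1, 1]
r6 m[X11→φ3] = [1, 1, 1]
r7 m[φ0→X5] = [360, 331, 321]
r7 m[φ0→X3] = [13189, 9172, 15525]
r7 m[φ1→X3] = [18, 14, 15]
r7 m[φ1→X13] = [231816, 226833, 140036]
r7 m[φ2→X5] = [225, 173, 182]
r7 m[φ2→X0] = [18677, 3319, 23593]
r7 m[φ3→X0] = [9, 16, 16]
r7 m[φ3→X11] = [171914, 266286, 160485]
r7 m[φ4→X5] = [1, 7, 2]
r7 m[X5→φ0] = [225, 1211, 364]
r7 m[X5→φ2] = [360, 2317, 642]
r7 m[X5→φ4] = [81000, 57263, 58422]
r7 m[X0→φ2] = [9, 16, 16]
r7 m[X0→φ3] = [18677, 3319, 23593]
r7 m[X3→φ0] = [18, 14, 15]
r7 m[X3→φ1] = [13189, 9172, 15525]
r7 m[X13→φ1] = [1, 1, 1]
r7 m[X11→φ3] = [1, 1, 1]
r8 m[φ0→X5] = [360, 331, 321]
r8 m[φ0→X3] = [13189, 9172, 15525]
r8 m[φ1→X3] = [18, 14, 15]
r8 m[φ1→X13] = [231816, 226833, 140036]
r8 m[φ2→X5] = [225, 173, 182]
r8 m[φ2→X0] = [18677, 3319, 23593]
r8 m[φ3→X0] = [9, 16, 16]
r8 m[φ3→X11] = [171914, 266286, 160485]
r8 m[φ4→X5] = [1, 7, 2]
r8 m[X5→φ0] = [225, 1211, 364]
r8 m[X5→φ2] = [360, 2317, 642]
r8 m[X5→φ4] = [81000, 57263, 58422]
r8 m[X0→φ2] = [9, 16, 16]
r8 m[X0→φ3] = [18677, 3319, 23593]
r8 m[X3→φ0] = [18, 14, 15]
r8 m[X3→φ1] = [13189, 9172, 15525]
r8 m[X13→φ1] = [1, 1, 1]
r8 m[X11→φ3] = [1, 1, 1]
fixed point reached at round 8
b[X0] = ⊗ incoming = [168093, 53104, 377488]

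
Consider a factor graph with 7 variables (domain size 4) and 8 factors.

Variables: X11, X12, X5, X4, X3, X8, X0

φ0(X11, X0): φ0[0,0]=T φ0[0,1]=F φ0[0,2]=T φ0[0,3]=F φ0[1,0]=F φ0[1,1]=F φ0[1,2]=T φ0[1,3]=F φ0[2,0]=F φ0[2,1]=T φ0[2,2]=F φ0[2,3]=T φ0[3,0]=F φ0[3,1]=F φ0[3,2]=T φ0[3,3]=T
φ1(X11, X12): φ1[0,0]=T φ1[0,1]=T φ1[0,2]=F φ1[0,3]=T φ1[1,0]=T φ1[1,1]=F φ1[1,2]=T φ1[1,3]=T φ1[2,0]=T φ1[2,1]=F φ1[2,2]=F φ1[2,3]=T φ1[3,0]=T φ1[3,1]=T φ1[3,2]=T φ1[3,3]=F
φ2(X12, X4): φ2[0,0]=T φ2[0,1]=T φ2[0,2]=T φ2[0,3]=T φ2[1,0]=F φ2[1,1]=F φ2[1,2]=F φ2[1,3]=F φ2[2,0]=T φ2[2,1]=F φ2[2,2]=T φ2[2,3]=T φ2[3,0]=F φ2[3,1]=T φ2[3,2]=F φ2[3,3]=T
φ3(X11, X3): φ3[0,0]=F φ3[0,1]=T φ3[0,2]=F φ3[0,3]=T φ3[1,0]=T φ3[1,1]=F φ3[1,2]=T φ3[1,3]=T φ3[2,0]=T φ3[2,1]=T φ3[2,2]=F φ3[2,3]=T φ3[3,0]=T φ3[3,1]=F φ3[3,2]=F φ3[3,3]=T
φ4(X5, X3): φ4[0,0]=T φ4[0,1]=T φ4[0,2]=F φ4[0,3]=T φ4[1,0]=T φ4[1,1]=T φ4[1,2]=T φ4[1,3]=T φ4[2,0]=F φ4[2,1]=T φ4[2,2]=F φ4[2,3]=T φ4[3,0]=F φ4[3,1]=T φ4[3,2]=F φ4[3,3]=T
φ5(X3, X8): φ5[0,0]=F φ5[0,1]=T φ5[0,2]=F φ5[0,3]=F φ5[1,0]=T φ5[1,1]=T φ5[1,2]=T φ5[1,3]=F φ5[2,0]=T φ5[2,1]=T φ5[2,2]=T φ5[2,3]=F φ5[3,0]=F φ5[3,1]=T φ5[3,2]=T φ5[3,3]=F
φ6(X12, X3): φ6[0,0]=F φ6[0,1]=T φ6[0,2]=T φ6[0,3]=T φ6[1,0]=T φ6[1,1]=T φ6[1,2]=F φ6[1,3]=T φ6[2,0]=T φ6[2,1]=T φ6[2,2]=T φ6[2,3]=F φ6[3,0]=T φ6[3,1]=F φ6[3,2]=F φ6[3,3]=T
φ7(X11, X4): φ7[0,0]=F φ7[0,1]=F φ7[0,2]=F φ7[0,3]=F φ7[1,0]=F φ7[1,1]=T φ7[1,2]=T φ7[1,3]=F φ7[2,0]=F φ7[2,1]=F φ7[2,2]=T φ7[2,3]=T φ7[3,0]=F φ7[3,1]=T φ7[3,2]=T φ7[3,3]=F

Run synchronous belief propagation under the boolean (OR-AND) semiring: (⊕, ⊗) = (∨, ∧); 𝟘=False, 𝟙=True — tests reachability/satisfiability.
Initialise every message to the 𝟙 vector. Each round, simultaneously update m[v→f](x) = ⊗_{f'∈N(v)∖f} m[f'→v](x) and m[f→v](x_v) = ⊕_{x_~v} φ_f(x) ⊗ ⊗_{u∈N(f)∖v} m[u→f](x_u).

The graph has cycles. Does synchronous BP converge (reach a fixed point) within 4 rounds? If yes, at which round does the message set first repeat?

CONVERGED at round 4

init: all messages = 𝟙 over 4 values
r1 m[φ0→X11] = [T, T, T, T]
r1 m[φ0→X0] = [T, T, T, T]
r1 m[φ1→X11] = [T, T, T, T]
r1 m[φ1→X12] = [T, T, T, T]
r1 m[φ2→X12] = [T, F, T, T]
r1 m[φ2→X4] = [T, T, T, T]
r1 m[φ3→X11] = [T, T, T, T]
r1 m[φ3→X3] = [T, T, T, T]
r1 m[φ4→X5] = [T, T, T, T]
r1 m[φ4→X3] = [T, T, T, T]
r1 m[φ5→X3] = [T, T, T, T]
r1 m[φ5→X8] = [T, T, T, F]
r1 m[φ6→X12] = [T, T, T, T]
r1 m[φ6→X3] = [T, T, T, T]
r1 m[φ7→X11] = [F, T, T, T]
r1 m[φ7→X4] = [F, T, T, T]
r1 m[X11→φ0] = [T, T, T, T]
r1 m[X11→φ1] = [T, T, T, T]
r1 m[X11→φ3] = [T, T, T, T]
r1 m[X11→φ7] = [T, T, T, T]
r1 m[X12→φ1] = [T, T, T, T]
r1 m[X12→φ2] = [T, T, T, T]
r1 m[X12→φ6] = [T, T, T, T]
r1 m[X5→φ4] = [T, T, T, T]
r1 m[X4→φ2] = [T, T, T, T]
r1 m[X4→φ7] = [T, T, T, T]
r1 m[X3→φ3] = [T, T, T, T]
r1 m[X3→φ4] = [T, T, T, T]
r1 m[X3→φ5] = [T, T, T, T]
r1 m[X3→φ6] = [T, T, T, T]
r1 m[X8→φ5] = [T, T, T, T]
r1 m[X0→φ0] = [T, T, T, T]
r2 m[φ0→X11] = [T, T, T, T]
r2 m[φ0→X0] = [T, T, T, T]
r2 m[φ1→X11] = [T, T, T, T]
r2 m[φ1→X12] = [T, T, T, T]
r2 m[φ2→X12] = [T, F, T, T]
r2 m[φ2→X4] = [T, T, T, T]
r2 m[φ3→X11] = [T, T, T, T]
r2 m[φ3→X3] = [T, T, T, T]
r2 m[φ4→X5] = [T, T, T, T]
r2 m[φ4→X3] = [T, T, T, T]
r2 m[φ5→X3] = [T, T, T, T]
r2 m[φ5→X8] = [T, T, T, F]
r2 m[φ6→X12] = [T, T, T, T]
r2 m[φ6→X3] = [T, T, T, T]
r2 m[φ7→X11] = [F, T, T, T]
r2 m[φ7→X4] = [F, T, T, T]
r2 m[X11→φ0] = [F, T, T, T]
r2 m[X11→φ1] = [F, T, T, T]
r2 m[X11→φ3] = [F, T, T, T]
r2 m[X11→φ7] = [T, T, T, T]
r2 m[X12→φ1] = [T, F, T, T]
r2 m[X12→φ2] = [T, T, T, T]
r2 m[X12→φ6] = [T, F, T, T]
r2 m[X5→φ4] = [T, T, T, T]
r2 m[X4→φ2] = [F, T, T, T]
r2 m[X4→φ7] = [T, T, T, T]
r2 m[X3→φ3] = [T, T, T, T]
r2 m[X3→φ4] = [T, T, T, T]
r2 m[X3→φ5] = [T, T, T, T]
r2 m[X3→φ6] = [T, T, T, T]
r2 m[X8→φ5] = [T, T, T, T]
r2 m[X0→φ0] = [T, T, T, T]
r3 m[φ0→X11] = [T, T, T, T]
r3 m[φ0→X0] = [F, T, T, T]
r3 m[φ1→X11] = [T, T, T, T]
r3 m[φ1→X12] = [T, T, T, T]
r3 m[φ2→X12] = [T, F, T, T]
r3 m[φ2→X4] = [T, T, T, T]
r3 m[φ3→X11] = [T, T, T, T]
r3 m[φ3→X3] = [T, T, T, T]
r3 m[φ4→X5] = [T, T, T, T]
r3 m[φ4→X3] = [T, T, T, T]
r3 m[φ5→X3] = [T, T, T, T]
r3 m[φ5→X8] = [T, T, T, F]
r3 m[φ6→X12] = [T, T, T, T]
r3 m[φ6→X3] = [T, T, T, T]
r3 m[φ7→X11] = [F, T, T, T]
r3 m[φ7→X4] = [F, T, T, T]
r3 m[X11→φ0] = [F, T, T, T]
r3 m[X11→φ1] = [F, T, T, T]
r3 m[X11→φ3] = [F, T, T, T]
r3 m[X11→φ7] = [T, T, T, T]
r3 m[X12→φ1] = [T, F, T, T]
r3 m[X12→φ2] = [T, T, T, T]
r3 m[X12→φ6] = [T, F, T, T]
r3 m[X5→φ4] = [T, T, T, T]
r3 m[X4→φ2] = [F, T, T, T]
r3 m[X4→φ7] = [T, T, T, T]
r3 m[X3→φ3] = [T, T, T, T]
r3 m[X3→φ4] = [T, T, T, T]
r3 m[X3→φ5] = [T, T, T, T]
r3 m[X3→φ6] = [T, T, T, T]
r3 m[X8→φ5] = [T, T, T, T]
r3 m[X0→φ0] = [T, T, T, T]
r4 m[φ0→X11] = [T, T, T, T]
r4 m[φ0→X0] = [F, T, T, T]
r4 m[φ1→X11] = [T, T, T, T]
r4 m[φ1→X12] = [T, T, T, T]
r4 m[φ2→X12] = [T, F, T, T]
r4 m[φ2→X4] = [T, T, T, T]
r4 m[φ3→X11] = [T, T, T, T]
r4 m[φ3→X3] = [T, T, T, T]
r4 m[φ4→X5] = [T, T, T, T]
r4 m[φ4→X3] = [T, T, T, T]
r4 m[φ5→X3] = [T, T, T, T]
r4 m[φ5→X8] = [T, T, T, F]
r4 m[φ6→X12] = [T, T, T, T]
r4 m[φ6→X3] = [T, T, T, T]
r4 m[φ7→X11] = [F, T, T, T]
r4 m[φ7→X4] = [F, T, T, T]
r4 m[X11→φ0] = [F, T, T, T]
r4 m[X11→φ1] = [F, T, T, T]
r4 m[X11→φ3] = [F, T, T, T]
r4 m[X11→φ7] = [T, T, T, T]
r4 m[X12→φ1] = [T, F, T, T]
r4 m[X12→φ2] = [T, T, T, T]
r4 m[X12→φ6] = [T, F, T, T]
r4 m[X5→φ4] = [T, T, T, T]
r4 m[X4→φ2] = [F, T, T, T]
r4 m[X4→φ7] = [T, T, T, T]
r4 m[X3→φ3] = [T, T, T, T]
r4 m[X3→φ4] = [T, T, T, T]
r4 m[X3→φ5] = [T, T, T, T]
r4 m[X3→φ6] = [T, T, T, T]
r4 m[X8→φ5] = [T, T, T, T]
r4 m[X0→φ0] = [T, T, T, T]
fixed point reached at round 4
messages reach a fixed point at round 4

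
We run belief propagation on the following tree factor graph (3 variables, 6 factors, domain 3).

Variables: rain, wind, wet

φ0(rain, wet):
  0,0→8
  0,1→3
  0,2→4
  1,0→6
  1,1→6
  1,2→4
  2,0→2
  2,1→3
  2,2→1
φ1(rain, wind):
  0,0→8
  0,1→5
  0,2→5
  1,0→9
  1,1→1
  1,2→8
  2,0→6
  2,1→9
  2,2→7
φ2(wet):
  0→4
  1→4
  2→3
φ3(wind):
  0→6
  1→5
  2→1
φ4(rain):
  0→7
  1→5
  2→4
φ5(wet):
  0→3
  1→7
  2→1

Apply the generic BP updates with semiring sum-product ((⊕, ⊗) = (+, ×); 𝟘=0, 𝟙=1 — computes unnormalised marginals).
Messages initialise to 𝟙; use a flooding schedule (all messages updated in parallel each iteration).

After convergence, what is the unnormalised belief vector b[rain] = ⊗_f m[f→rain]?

b[rain] = [104832, 84420, 39072]

init: all messages = 𝟙 over 3 values
r1 m[φ0→rain] = [15, 16, 6]
r1 m[φ0→wet] = [16, 12, 9]
r1 m[φ1→rain] = [18, 18, 22]
r1 m[φ1→wind] = [23, 15, 20]
r1 m[φ2→wet] = [4, 4, 3]
r1 m[φ3→wind] = [6, 5, 1]
r1 m[φ4→rain] = [7, 5, 4]
r1 m[φ5→wet] = [3, 7, 1]
r1 m[rain→φ0] = [1, 1, 1]
r1 m[rain→φ1] = [1, 1, 1]
r1 m[rain→φ4] = [1, 1, 1]
r1 m[wind→φ1] = [1, 1, 1]
r1 m[wind→φ3] = [1, 1, 1]
r1 m[wet→φ0] = [1, 1, 1]
r1 m[wet→φ2] = [1, 1, 1]
r1 m[wet→φ5] = [1, 1, 1]
r2 m[φ0→rain] = [15, 16, 6]
r2 m[φ0→wet] = [16, 12, 9]
r2 m[φ1→rain] = [18, 18, 22]
r2 m[φ1→wind] = [23, 15, 20]
r2 m[φ2→wet] = [4, 4, 3]
r2 m[φ3→wind] = [6, 5, 1]
r2 m[φ4→rain] = [7, 5, 4]
r2 m[φ5→wet] = [3, 7, 1]
r2 m[rain→φ0] = [126, 90, 88]
r2 m[rain→φ1] = [105, 80, 24]
r2 m[rain→φ4] = [270, 288, 132]
r2 m[wind→φ1] = [6, 5, 1]
r2 m[wind→φ3] = [23, 15, 20]
r2 m[wet→φ0] = [12, 28, 3]
r2 m[wet→φ2] = [48, 84, 9]
r2 m[wet→φ5] = [64, 48, 27]
r3 m[φ0→rain] = [192, 252, 111]
r3 m[φ0→wet] = [1724, 1182, 952]
r3 m[φ1→rain] = [78, 67, 88]
r3 m[φ1→wind] = [1704, 821, 1333]
r3 m[φ2→wet] = [4, 4, 3]
r3 m[φ3→wind] = [6, 5, 1]
r3 m[φ4→rain] = [7, 5, 4]
r3 m[φ5→wet] = [3, 7, 1]
r3 m[rain→φ0] = [126, 90, 88]
r3 m[rain→φ1] = [105, 80, 24]
r3 m[rain→φ4] = [270, 288, 132]
r3 m[wind→φ1] = [6, 5, 1]
r3 m[wind→φ3] = [23, 15, 20]
r3 m[wet→φ0] = [12, 28, 3]
r3 m[wet→φ2] = [48, 84, 9]
r3 m[wet→φ5] = [64, 48, 27]
r4 m[φ0→rain] = [192, 252, 111]
r4 m[φ0→wet] = [1724, 1182, 952]
r4 m[φ1→rain] = [78, 67, 88]
r4 m[φ1→wind] = [1704, 821, 1333]
r4 m[φ2→wet] = [4, 4, 3]
r4 m[φ3→wind] = [6, 5, 1]
r4 m[φ4→rain] = [7, 5, 4]
r4 m[φ5→wet] = [3, 7, 1]
r4 m[rain→φ0] = [546, 335, 352]
r4 m[rain→φ1] = [1344, 1260, 444]
r4 m[rain→φ4] = [14976, 16884, 9768]
r4 m[wind→φ1] = [6, 5, 1]
r4 m[wind→φ3] = [1704, 821, 1333]
r4 m[wet→φ0] = [12, 28, 3]
r4 m[wet→φ2] = [5172, 8274, 952]
r4 m[wet→φ5] = [6896, 4728, 2856]
r5 m[φ0→rain] = [192, 252, 111]
r5 m[φ0→wet] = [7082, 4704, 3876]
r5 m[φ1→rain] = [78, 67, 88]
r5 m[φ1→wind] = [24756, 11976, 19908]
r5 m[φ2→wet] = [4, 4, 3]
r5 m[φ3→wind] = [6, 5, 1]
r5 m[φ4→rain] = [7, 5, 4]
r5 m[φ5→wet] = [3, 7, 1]
r5 m[rain→φ0] = [546, 335, 352]
r5 m[rain→φ1] = [1344, 1260, 444]
r5 m[rain→φ4] = [14976, 16884, 9768]
r5 m[wind→φ1] = [6, 5, 1]
r5 m[wind→φ3] = [1704, 821, 1333]
r5 m[wet→φ0] = [12, 28, 3]
r5 m[wet→φ2] = [5172, 8274, 952]
r5 m[wet→φ5] = [6896, 4728, 2856]
r6 m[φ0→rain] = [192, 252, 111]
r6 m[φ0→wet] = [7082, 4704, 3876]
r6 m[φ1→rain] = [78, 67, 88]
r6 m[φ1→wind] = [24756, 11976, 19908]
r6 m[φ2→wet] = [4, 4, 3]
r6 m[φ3→wind] = [6, 5, 1]
r6 m[φ4→rain] = [7, 5, 4]
r6 m[φ5→wet] = [3, 7, 1]
r6 m[rain→φ0] = [546, 335, 352]
r6 m[rain→φ1] = [1344, 1260, 444]
r6 m[rain→φ4] = [14976, 16884, 9768]
r6 m[wind→φ1] = [6, 5, 1]
r6 m[wind→φ3] = [24756, 11976, 19908]
r6 m[wet→φ0] = [12, 28, 3]
r6 m[wet→φ2] = [21246, 32928, 3876]
r6 m[wet→φ5] = [28328, 18816, 11628]
r7 m[φ0→rain] = [192, 252, 111]
r7 m[φ0→wet] = [7082, 4704, 3876]
r7 m[φ1→rain] = [78, 67, 88]
r7 m[φ1→wind] = [24756, 11976, 19908]
r7 m[φ2→wet] = [4, 4, 3]
r7 m[φ3→wind] = [6, 5, 1]
r7 m[φ4→rain] = [7, 5, 4]
r7 m[φ5→wet] = [3, 7, 1]
r7 m[rain→φ0] = [546, 335, 352]
r7 m[rain→φ1] = [1344, 1260, 444]
r7 m[rain→φ4] = [14976, 16884, 9768]
r7 m[wind→φ1] = [6, 5, 1]
r7 m[wind→φ3] = [24756, 11976, 19908]
r7 m[wet→φ0] = [12, 28, 3]
r7 m[wet→φ2] = [21246, 32928, 3876]
r7 m[wet→φ5] = [28328, 18816, 11628]
fixed point reached at round 7
b[rain] = ⊗ incoming = [104832, 84420, 39072]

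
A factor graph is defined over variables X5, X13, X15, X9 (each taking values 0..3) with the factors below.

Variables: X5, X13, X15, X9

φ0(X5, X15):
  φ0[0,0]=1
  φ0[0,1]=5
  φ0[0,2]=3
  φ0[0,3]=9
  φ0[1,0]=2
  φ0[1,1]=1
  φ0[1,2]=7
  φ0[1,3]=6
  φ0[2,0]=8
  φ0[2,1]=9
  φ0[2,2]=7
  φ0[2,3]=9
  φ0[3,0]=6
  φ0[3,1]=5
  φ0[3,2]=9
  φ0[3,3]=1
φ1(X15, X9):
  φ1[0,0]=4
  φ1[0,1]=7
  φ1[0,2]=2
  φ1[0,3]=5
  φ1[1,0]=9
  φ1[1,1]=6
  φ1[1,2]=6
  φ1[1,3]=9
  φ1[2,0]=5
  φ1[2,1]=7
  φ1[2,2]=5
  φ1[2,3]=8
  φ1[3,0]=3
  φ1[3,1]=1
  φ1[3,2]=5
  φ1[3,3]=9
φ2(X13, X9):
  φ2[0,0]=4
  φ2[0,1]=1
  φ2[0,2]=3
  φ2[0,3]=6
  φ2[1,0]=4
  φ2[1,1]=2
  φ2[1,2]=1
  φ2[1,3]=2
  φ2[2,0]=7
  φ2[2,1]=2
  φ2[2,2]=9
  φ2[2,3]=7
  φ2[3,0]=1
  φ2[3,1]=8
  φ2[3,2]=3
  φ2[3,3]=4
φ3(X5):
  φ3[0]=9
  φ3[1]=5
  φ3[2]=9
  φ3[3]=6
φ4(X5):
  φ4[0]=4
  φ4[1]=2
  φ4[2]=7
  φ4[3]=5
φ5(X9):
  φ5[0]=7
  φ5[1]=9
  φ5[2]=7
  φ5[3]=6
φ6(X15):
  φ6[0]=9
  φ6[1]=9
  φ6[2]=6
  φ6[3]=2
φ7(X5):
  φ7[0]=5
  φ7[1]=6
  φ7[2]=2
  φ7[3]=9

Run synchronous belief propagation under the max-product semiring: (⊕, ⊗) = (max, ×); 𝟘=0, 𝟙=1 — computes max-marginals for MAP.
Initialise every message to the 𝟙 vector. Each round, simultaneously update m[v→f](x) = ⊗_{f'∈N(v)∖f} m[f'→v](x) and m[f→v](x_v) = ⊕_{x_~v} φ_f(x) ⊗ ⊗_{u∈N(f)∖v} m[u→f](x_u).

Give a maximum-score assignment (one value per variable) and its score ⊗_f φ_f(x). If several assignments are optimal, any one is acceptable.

init: all messages = 𝟙 over 4 values
r1 m[φ0→X5] = [9, 7, 9, 9]
r1 m[φ0→X15] = [8, 9, 9, 9]
r1 m[φ1→X15] = [7, 9, 8, 9]
r1 m[φ1→X9] = [9, 7, 6, 9]
r1 m[φ2→X13] = [6, 4, 9, 8]
r1 m[φ2→X9] = [7, 8, 9, 7]
r1 m[φ3→X5] = [9, 5, 9, 6]
r1 m[φ4→X5] = [4, 2, 7, 5]
r1 m[φ5→X9] = [7, 9, 7, 6]
r1 m[φ6→X15] = [9, 9, 6, 2]
r1 m[φ7→X5] = [5, 6, 2, 9]
r1 m[X5→φ0] = [1, 1, 1, 1]
r1 m[X5→φ3] = [1, 1, 1, 1]
r1 m[X5→φ4] = [1, 1, 1, 1]
r1 m[X5→φ7] = [1, 1, 1, 1]
r1 m[X13→φ2] = [1, 1, 1, 1]
r1 m[X15→φ0] = [1, 1, 1, 1]
r1 m[X15→φ1] = [1, 1, 1, 1]
r1 m[X15→φ6] = [1, 1, 1, 1]
r1 m[X9→φ1] = [1, 1, 1, 1]
r1 m[X9→φ2] = [1, 1, 1, 1]
r1 m[X9→φ5] = [1, 1, 1, 1]
r2 m[φ0→X5] = [9, 7, 9, 9]
r2 m[φ0→X15] = [8, 9, 9, 9]
r2 m[φ1→X15] = [7, 9, 8, 9]
r2 m[φ1→X9] = [9, 7, 6, 9]
r2 m[φ2→X13] = [6, 4, 9, 8]
r2 m[φ2→X9] = [7, 8, 9, 7]
r2 m[φ3→X5] = [9, 5, 9, 6]
r2 m[φ4→X5] = [4, 2, 7, 5]
r2 m[φ5→X9] = [7, 9, 7, 6]
r2 m[φ6→X15] = [9, 9, 6, 2]
r2 m[φ7→X5] = [5, 6, 2, 9]
r2 m[X5→φ0] = [180, 60, 126, 270]
r2 m[X5→φ3] = [180, 84, 126, 405]
r2 m[X5→φ4] = [405, 210, 162, 486]
r2 m[X5→φ7] = [324, 70, 567, 270]
r2 m[X13→φ2] = [1, 1, 1, 1]
r2 m[X15→φ0] = [63, 81, 48, 18]
r2 m[X15→φ1] = [72, 81, 54, 18]
r2 m[X15→φ6] = [56, 81, 72, 81]
r2 m[X9→φ1] = [49, 72, 63, 42]
r2 m[X9→φ2] = [63, 63, 42, 54]
r2 m[X9→φ5] = [63, 56, 54, 63]
r3 m[φ0→X5] = [405, 336, 729, 432]
r3 m[φ0→X15] = [1620, 1350, 2430, 1620]
r3 m[φ1→X15] = [504, 441, 504, 378]
r3 m[φ1→X9] = [729, 504, 486, 729]
r3 m[φ2→X13] = [324, 252, 441, 504]
r3 m[φ2→X9] = [7, 8, 9, 7]
r3 m[φ3→X5] = [9, 5, 9, 6]
r3 m[φ4→X5] = [4, 2, 7, 5]
r3 m[φ5→X9] = [7, 9, 7, 6]
r3 m[φ6→X15] = [9, 9, 6, 2]
r3 m[φ7→X5] = [5, 6, 2, 9]
r3 m[X5→φ0] = [180, 60, 126, 270]
r3 m[X5→φ3] = [180, 84, 126, 405]
r3 m[X5→φ4] = [405, 210, 162, 486]
r3 m[X5→φ7] = [324, 70, 567, 270]
r3 m[X13→φ2] = [1, 1, 1, 1]
r3 m[X15→φ0] = [63, 81, 48, 18]
r3 m[X15→φ1] = [72, 81, 54, 18]
r3 m[X15→φ6] = [56, 81, 72, 81]
r3 m[X9→φ1] = [49, 72, 63, 42]
r3 m[X9→φ2] = [63, 63, 42, 54]
r3 m[X9→φ5] = [63, 56, 54, 63]
r4 m[φ0→X5] = [405, 336, 729, 432]
r4 m[φ0→X15] = [1620, 1350, 2430, 1620]
r4 m[φ1→X15] = [504, 441, 504, 378]
r4 m[φ1→X9] = [729, 504, 486, 729]
r4 m[φ2→X13] = [324, 252, 441, 504]
r4 m[φ2→X9] = [7, 8, 9, 7]
r4 m[φ3→X5] = [9, 5, 9, 6]
r4 m[φ4→X5] = [4, 2, 7, 5]
r4 m[φ5→X9] = [7, 9, 7, 6]
r4 m[φ6→X15] = [9, 9, 6, 2]
r4 m[φ7→X5] = [5, 6, 2, 9]
r4 m[X5→φ0] = [180, 60, 126, 270]
r4 m[X5→φ3] = [8100, 4032, 10206, 19440]
r4 m[X5→φ4] = [18225, 10080, 13122, 23328]
r4 m[X5→φ7] = [14580, 3360, 45927, 12960]
r4 m[X13→φ2] = [1, 1, 1, 1]
r4 m[X15→φ0] = [4536, 3969, 3024, 756]
r4 m[X15→φ1] = [14580, 12150, 14580, 3240]
r4 m[X15→φ6] = [816480, 595350, 1224720, 612360]
r4 m[X9→φ1] = [49, 72, 63, 42]
r4 m[X9→φ2] = [5103, 4536, 3402, 4374]
r4 m[X9→φ5] = [5103, 4032, 4374, 5103]
r5 m[φ0→X5] = [19845, 21168, 36288, 27216]
r5 m[φ0→X15] = [1620, 1350, 2430, 1620]
r5 m[φ1→X15] = [504, 441, 504, 378]
r5 m[φ1→X9] = [109350, 102060, 72900, 116640]
r5 m[φ2→X13] = [26244, 20412, 35721, 36288]
r5 m[φ2→X9] = [7, 8, 9, 7]
r5 m[φ3→X5] = [9, 5, 9, 6]
r5 m[φ4→X5] = [4, 2, 7, 5]
r5 m[φ5→X9] = [7, 9, 7, 6]
r5 m[φ6→X15] = [9, 9, 6, 2]
r5 m[φ7→X5] = [5, 6, 2, 9]
r5 m[X5→φ0] = [180, 60, 126, 270]
r5 m[X5→φ3] = [8100, 4032, 10206, 19440]
r5 m[X5→φ4] = [18225, 10080, 13122, 23328]
r5 m[X5→φ7] = [14580, 3360, 45927, 12960]
r5 m[X13→φ2] = [1, 1, 1, 1]
r5 m[X15→φ0] = [4536, 3969, 3024, 756]
r5 m[X15→φ1] = [14580, 12150, 14580, 3240]
r5 m[X15→φ6] = [816480, 595350, 1224720, 612360]
r5 m[X9→φ1] = [49, 72, 63, 42]
r5 m[X9→φ2] = [5103, 4536, 3402, 4374]
r5 m[X9→φ5] = [5103, 4032, 4374, 5103]
r6 m[φ0→X5] = [19845, 21168, 36288, 27216]
r6 m[φ0→X15] = [1620, 1350, 2430, 1620]
r6 m[φ1→X15] = [504, 441, 504, 378]
r6 m[φ1→X9] = [109350, 102060, 72900, 116640]
r6 m[φ2→X13] = [26244, 20412, 35721, 36288]
r6 m[φ2→X9] = [7, 8, 9, 7]
r6 m[φ3→X5] = [9, 5, 9, 6]
r6 m[φ4→X5] = [4, 2, 7, 5]
r6 m[φ5→X9] = [7, 9, 7, 6]
r6 m[φ6→X15] = [9, 9, 6, 2]
r6 m[φ7→X5] = [5, 6, 2, 9]
r6 m[X5→φ0] = [180, 60, 126, 270]
r6 m[X5→φ3] = [396900, 254016, 508032, 1224720]
r6 m[X5→φ4] = [893025, 635040, 653184, 1469664]
r6 m[X5→φ7] = [714420, 211680, 2286144, 816480]
r6 m[X13→φ2] = [1, 1, 1, 1]
r6 m[X15→φ0] = [4536, 3969, 3024, 756]
r6 m[X15→φ1] = [14580, 12150, 14580, 3240]
r6 m[X15→φ6] = [816480, 595350, 1224720, 612360]
r6 m[X9→φ1] = [49, 72, 63, 42]
r6 m[X9→φ2] = [765450, 918540, 510300, 699840]
r6 m[X9→φ5] = [765450, 816480, 656100, 816480]
r7 m[φ0→X5] = [19845, 21168, 36288, 27216]
r7 m[φ0→X15] = [1620, 1350, 2430, 1620]
r7 m[φ1→X15] = [504, 441, 504, 378]
r7 m[φ1→X9] = [109350, 102060, 72900, 116640]
r7 m[φ2→X13] = [4199040, 3061800, 5358150, 7348320]
r7 m[φ2→X9] = [7, 8, 9, 7]
r7 m[φ3→X5] = [9, 5, 9, 6]
r7 m[φ4→X5] = [4, 2, 7, 5]
r7 m[φ5→X9] = [7, 9, 7, 6]
r7 m[φ6→X15] = [9, 9, 6, 2]
r7 m[φ7→X5] = [5, 6, 2, 9]
r7 m[X5→φ0] = [180, 60, 126, 270]
r7 m[X5→φ3] = [396900, 254016, 508032, 1224720]
r7 m[X5→φ4] = [893025, 635040, 653184, 1469664]
r7 m[X5→φ7] = [714420, 211680, 2286144, 816480]
r7 m[X13→φ2] = [1, 1, 1, 1]
r7 m[X15→φ0] = [4536, 3969, 3024, 756]
r7 m[X15→φ1] = [14580, 12150, 14580, 3240]
r7 m[X15→φ6] = [816480, 595350, 1224720, 612360]
r7 m[X9→φ1] = [49, 72, 63, 42]
r7 m[X9→φ2] = [765450, 918540, 510300, 699840]
r7 m[X9→φ5] = [765450, 816480, 656100, 816480]
r8 m[φ0→X5] = [19845, 21168, 36288, 27216]
r8 m[φ0→X15] = [1620, 1350, 2430, 1620]
r8 m[φ1→X15] = [504, 441, 504, 378]
r8 m[φ1→X9] = [109350, 102060, 72900, 116640]
r8 m[φ2→X13] = [4199040, 3061800, 5358150, 7348320]
r8 m[φ2→X9] = [7, 8, 9, 7]
r8 m[φ3→X5] = [9, 5, 9, 6]
r8 m[φ4→X5] = [4, 2, 7, 5]
r8 m[φ5→X9] = [7, 9, 7, 6]
r8 m[φ6→X15] = [9, 9, 6, 2]
r8 m[φ7→X5] = [5, 6, 2, 9]
r8 m[X5→φ0] = [180, 60, 126, 270]
r8 m[X5→φ3] = [396900, 254016, 508032, 1224720]
r8 m[X5→φ4] = [893025, 635040, 653184, 1469664]
r8 m[X5→φ7] = [714420, 211680, 2286144, 816480]
r8 m[X13→φ2] = [1, 1, 1, 1]
r8 m[X15→φ0] = [4536, 3969, 3024, 756]
r8 m[X15→φ1] = [14580, 12150, 14580, 3240]
r8 m[X15→φ6] = [816480, 595350, 1224720, 612360]
r8 m[X9→φ1] = [49, 72, 63, 42]
r8 m[X9→φ2] = [765450, 918540, 510300, 699840]
r8 m[X9→φ5] = [765450, 816480, 656100, 816480]
fixed point reached at round 8
traceback from X5: (X5=3, X13=3, X15=0, X9=1), score=7348320

assignment: (X5=3, X13=3, X15=0, X9=1); score = 7348320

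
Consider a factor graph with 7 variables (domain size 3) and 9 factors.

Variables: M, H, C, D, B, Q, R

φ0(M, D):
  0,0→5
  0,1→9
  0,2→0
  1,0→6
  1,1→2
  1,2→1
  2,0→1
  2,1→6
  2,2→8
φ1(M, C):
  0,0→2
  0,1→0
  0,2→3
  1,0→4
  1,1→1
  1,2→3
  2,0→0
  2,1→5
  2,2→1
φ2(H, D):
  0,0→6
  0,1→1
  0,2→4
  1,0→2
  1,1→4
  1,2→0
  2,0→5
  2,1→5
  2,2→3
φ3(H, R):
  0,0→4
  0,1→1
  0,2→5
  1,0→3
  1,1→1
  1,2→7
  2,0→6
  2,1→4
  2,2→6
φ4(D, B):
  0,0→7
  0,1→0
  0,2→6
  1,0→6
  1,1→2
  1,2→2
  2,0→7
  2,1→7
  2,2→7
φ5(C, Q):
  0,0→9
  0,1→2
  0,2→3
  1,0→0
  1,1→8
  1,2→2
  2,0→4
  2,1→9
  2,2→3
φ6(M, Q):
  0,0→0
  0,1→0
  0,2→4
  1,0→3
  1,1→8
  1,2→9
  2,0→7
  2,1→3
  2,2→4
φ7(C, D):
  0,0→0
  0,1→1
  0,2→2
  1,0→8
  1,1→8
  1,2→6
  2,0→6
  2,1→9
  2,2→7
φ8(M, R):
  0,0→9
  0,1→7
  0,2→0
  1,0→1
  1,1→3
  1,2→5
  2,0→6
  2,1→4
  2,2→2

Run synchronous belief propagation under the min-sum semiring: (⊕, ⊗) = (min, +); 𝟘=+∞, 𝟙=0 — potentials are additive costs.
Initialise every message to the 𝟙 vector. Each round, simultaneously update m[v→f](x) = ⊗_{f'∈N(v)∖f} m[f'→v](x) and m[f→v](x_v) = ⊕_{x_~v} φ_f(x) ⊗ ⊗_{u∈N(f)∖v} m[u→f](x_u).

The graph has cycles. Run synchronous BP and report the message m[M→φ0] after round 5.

init: all messages = 𝟙 over 3 values
r1 m[φ0→M] = [0, 1, 1]
r1 m[φ0→D] = [1, 2, 0]
r1 m[φ1→M] = [0, 1, 0]
r1 m[φ1→C] = [0, 0, 1]
r1 m[φ2→H] = [1, 0, 3]
r1 m[φ2→D] = [2, 1, 0]
r1 m[φ3→H] = [1, 1, 4]
r1 m[φ3→R] = [3, 1, 5]
r1 m[φ4→D] = [0, 2, 7]
r1 m[φ4→B] = [6, 0, 2]
r1 m[φ5→C] = [2, 0, 3]
r1 m[φ5→Q] = [0, 2, 2]
r1 m[φ6→M] = [0, 3, 3]
r1 m[φ6→Q] = [0, 0, 4]
r1 m[φ7→C] = [0, 6, 6]
r1 m[φ7→D] = [0, 1, 2]
r1 m[φ8→M] = [0, 1, 2]
r1 m[φ8→R] = [1, 3, 0]
r1 m[M→φ0] = [0, 0, 0]
r1 m[M→φ1] = [0, 0, 0]
r1 m[M→φ6] = [0, 0, 0]
r1 m[M→φ8] = [0, 0, 0]
r1 m[H→φ2] = [0, 0, 0]
r1 m[H→φ3] = [0, 0, 0]
r1 m[C→φ1] = [0, 0, 0]
r1 m[C→φ5] = [0, 0, 0]
r1 m[C→φ7] = [0, 0, 0]
r1 m[D→φ0] = [0, 0, 0]
r1 m[D→φ2] = [0, 0, 0]
r1 m[D→φ4] = [0, 0, 0]
r1 m[D→φ7] = [0, 0, 0]
r1 m[B→φ4] = [0, 0, 0]
r1 m[Q→φ5] = [0, 0, 0]
r1 m[Q→φ6] = [0, 0, 0]
r1 m[R→φ3] = [0, 0, 0]
r1 m[R→φ8] = [0, 0, 0]
r2 m[φ0→M] = [0, 1, 1]
r2 m[φ0→D] = [1, 2, 0]
r2 m[φ1→M] = [0, 1, 0]
r2 m[φ1→C] = [0, 0, 1]
r2 m[φ2→H] = [1, 0, 3]
r2 m[φ2→D] = [2, 1, 0]
r2 m[φ3→H] = [1, 1, 4]
r2 m[φ3→R] = [3, 1, 5]
r2 m[φ4→D] = [0, 2, 7]
r2 m[φ4→B] = [6, 0, 2]
r2 m[φ5→C] = [2, 0, 3]
r2 m[φ5→Q] = [0, 2, 2]
r2 m[φ6→M] = [0, 3, 3]
r2 m[φ6→Q] = [0, 0, 4]
r2 m[φ7→C] = [0, 6, 6]
r2 m[φ7→D] = [0, 1, 2]
r2 m[φ8→M] = [0, 1, 2]
r2 m[φ8→R] = [1, 3, 0]
r2 m[M→φ0] = [0, 5, 5]
r2 m[M→φ1] = [0, 5, 6]
r2 m[M→φ6] = [0, 3, 3]
r2 m[M→φ8] = [0, 5, 4]
r2 m[H→φ2] = [1, 1, 4]
r2 m[H→φ3] = [1, 0, 3]
r2 m[C→φ1] = [2, 6, 9]
r2 m[C→φ5] = [0, 6, 7]
r2 m[C→φ7] = [2, 0, 4]
r2 m[D→φ0] = [2, 4, 9]
r2 m[D→φ2] = [1, 5, 9]
r2 m[D→φ4] = [3, 4, 2]
r2 m[D→φ7] = [3, 5, 7]
r2 m[B→φ4] = [0, 0, 0]
r2 m[Q→φ5] = [0, 0, 4]
r2 m[Q→φ6] = [0, 2, 2]
r2 m[R→φ3] = [1, 3, 0]
r2 m[R→φ8] = [3, 1, 5]
r3 m[φ0→M] = [7, 6, 3]
r3 m[φ0→D] = [5, 7, 0]
r3 m[φ1→M] = [4, 6, 2]
r3 m[φ1→C] = [2, 0, 3]
r3 m[φ2→H] = [6, 3, 6]
r3 m[φ2→D] = [3, 2, 1]
r3 m[φ3→H] = [4, 4, 6]
r3 m[φ3→R] = [3, 1, 6]
r3 m[φ4→D] = [0, 2, 7]
r3 m[φ4→B] = [9, 3, 6]
r3 m[φ5→C] = [2, 0, 4]
r3 m[φ5→Q] = [6, 2, 3]
r3 m[φ6→M] = [0, 3, 5]
r3 m[φ6→Q] = [0, 0, 4]
r3 m[φ7→C] = [3, 11, 9]
r3 m[φ7→D] = [2, 3, 4]
r3 m[φ8→M] = [5, 4, 5]
r3 m[φ8→R] = [6, 7, 0]
r3 m[M→φ0] = [0, 5, 5]
r3 m[M→φ1] = [0, 5, 6]
r3 m[M→φ6] = [0, 3, 3]
r3 m[M→φ8] = [0, 5, 4]
r3 m[H→φ2] = [1, 1, 4]
r3 m[H→φ3] = [1, 0, 3]
r3 m[C→φ1] = [2, 6, 9]
r3 m[C→φ5] = [0, 6, 7]
r3 m[C→φ7] = [2, 0, 4]
r3 m[D→φ0] = [2, 4, 9]
r3 m[D→φ2] = [1, 5, 9]
r3 m[D→φ4] = [3, 4, 2]
r3 m[D→φ7] = [3, 5, 7]
r3 m[B→φ4] = [0, 0, 0]
r3 m[Q→φ5] = [0, 0, 4]
r3 m[Q→φ6] = [0, 2, 2]
r3 m[R→φ3] = [1, 3, 0]
r3 m[R→φ8] = [3, 1, 5]
r4 m[φ0→M] = [7, 6, 3]
r4 m[φ0→D] = [5, 7, 0]
r4 m[φ1→M] = [4, 6, 2]
r4 m[φ1→C] = [2, 0, 3]
r4 m[φ2→H] = [6, 3, 6]
r4 m[φ2→D] = [3, 2, 1]
r4 m[φ3→H] = [4, 4, 6]
r4 m[φ3→R] = [3, 1, 6]
r4 m[φ4→D] = [0, 2, 7]
r4 m[φ4→B] = [9, 3, 6]
r4 m[φ5→C] = [2, 0, 4]
r4 m[φ5→Q] = [6, 2, 3]
r4 m[φ6→M] = [0, 3, 5]
r4 m[φ6→Q] = [0, 0, 4]
r4 m[φ7→C] = [3, 11, 9]
r4 m[φ7→D] = [2, 3, 4]
r4 m[φ8→M] = [5, 4, 5]
r4 m[φ8→R] = [6, 7, 0]
r4 m[M→φ0] = [9, 13, 12]
r4 m[M→φ1] = [12, 13, 13]
r4 m[M→φ6] = [16, 16, 10]
r4 m[M→φ8] = [11, 15, 10]
r4 m[H→φ2] = [4, 4, 6]
r4 m[H→φ3] = [6, 3, 6]
r4 m[C→φ1] = [5, 11, 13]
r4 m[C→φ5] = [5, 11, 12]
r4 m[C→φ7] = [4, 0, 7]
r4 m[D→φ0] = [5, 7, 12]
r4 m[D→φ2] = [7, 12, 11]
r4 m[D→φ4] = [10, 12, 5]
r4 m[D→φ7] = [8, 11, 8]
r4 m[B→φ4] = [0, 0, 0]
r4 m[Q→φ5] = [0, 0, 4]
r4 m[Q→φ6] = [6, 2, 3]
r4 m[R→φ3] = [6, 7, 0]
r4 m[R→φ8] = [3, 1, 6]
r5 m[φ0→M] = [10, 9, 6]
r5 m[φ0→D] = [13, 15, 9]
r5 m[φ1→M] = [7, 9, 5]
r5 m[φ1→C] = [13, 12, 14]
r5 m[φ2→H] = [13, 9, 12]
r5 m[φ2→D] = [6, 5, 4]
r5 m[φ3→H] = [5, 7, 6]
r5 m[φ3→R] = [6, 4, 10]
r5 m[φ4→D] = [0, 2, 7]
r5 m[φ4→B] = [12, 10, 12]
r5 m[φ5→C] = [2, 0, 4]
r5 m[φ5→Q] = [11, 7, 8]
r5 m[φ6→M] = [2, 9, 5]
r5 m[φ6→Q] = [16, 13, 14]
r5 m[φ7→C] = [8, 14, 14]
r5 m[φ7→D] = [4, 5, 6]
r5 m[φ8→M] = [6, 4, 5]
r5 m[φ8→R] = [16, 14, 11]
r5 m[M→φ0] = [9, 13, 12]
r5 m[M→φ1] = [12, 13, 13]
r5 m[M→φ6] = [16, 16, 10]
r5 m[M→φ8] = [11, 15, 10]
r5 m[H→φ2] = [4, 4, 6]
r5 m[H→φ3] = [6, 3, 6]
r5 m[C→φ1] = [5, 11, 13]
r5 m[C→φ5] = [5, 11, 12]
r5 m[C→φ7] = [4, 0, 7]
r5 m[D→φ0] = [5, 7, 12]
r5 m[D→φ2] = [7, 12, 11]
r5 m[D→φ4] = [10, 12, 5]
r5 m[D→φ7] = [8, 11, 8]
r5 m[B→φ4] = [0, 0, 0]
r5 m[Q→φ5] = [0, 0, 4]
r5 m[Q→φ6] = [6, 2, 3]
r5 m[R→φ3] = [6, 7, 0]
r5 m[R→φ8] = [3, 1, 6]

message @ round 5 = [9, 13, 12]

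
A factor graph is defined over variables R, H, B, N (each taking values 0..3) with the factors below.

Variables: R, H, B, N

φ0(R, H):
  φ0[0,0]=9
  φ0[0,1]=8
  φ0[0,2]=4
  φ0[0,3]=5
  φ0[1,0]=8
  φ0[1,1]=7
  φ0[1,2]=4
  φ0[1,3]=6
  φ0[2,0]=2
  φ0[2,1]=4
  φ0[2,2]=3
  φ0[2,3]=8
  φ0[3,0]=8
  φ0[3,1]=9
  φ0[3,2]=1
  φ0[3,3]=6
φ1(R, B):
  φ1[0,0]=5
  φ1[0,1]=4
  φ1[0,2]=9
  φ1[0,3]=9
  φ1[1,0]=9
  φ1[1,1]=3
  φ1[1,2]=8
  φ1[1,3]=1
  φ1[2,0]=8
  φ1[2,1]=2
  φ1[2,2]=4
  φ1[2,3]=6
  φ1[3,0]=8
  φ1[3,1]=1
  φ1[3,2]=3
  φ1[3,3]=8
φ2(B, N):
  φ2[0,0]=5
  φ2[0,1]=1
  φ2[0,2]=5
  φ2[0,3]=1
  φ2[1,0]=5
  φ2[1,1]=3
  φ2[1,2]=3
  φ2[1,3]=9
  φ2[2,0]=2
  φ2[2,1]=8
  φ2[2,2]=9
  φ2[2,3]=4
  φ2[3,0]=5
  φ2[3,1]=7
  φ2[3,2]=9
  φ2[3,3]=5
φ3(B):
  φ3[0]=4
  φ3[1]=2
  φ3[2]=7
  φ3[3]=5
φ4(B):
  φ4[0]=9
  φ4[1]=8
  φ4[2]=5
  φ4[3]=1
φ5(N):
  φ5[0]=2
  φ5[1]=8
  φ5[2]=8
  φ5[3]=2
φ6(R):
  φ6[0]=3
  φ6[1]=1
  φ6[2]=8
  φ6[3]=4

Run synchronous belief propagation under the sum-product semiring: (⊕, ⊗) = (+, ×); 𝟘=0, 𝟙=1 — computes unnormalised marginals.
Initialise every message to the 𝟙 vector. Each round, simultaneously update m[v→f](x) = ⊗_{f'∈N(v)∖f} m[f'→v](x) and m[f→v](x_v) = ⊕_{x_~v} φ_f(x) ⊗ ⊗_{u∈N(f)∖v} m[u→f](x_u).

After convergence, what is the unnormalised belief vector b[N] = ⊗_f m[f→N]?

b[N] = [1368670, 5532808, 9049800, 996422]

init: all messages = 𝟙 over 4 values
r1 m[φ0→R] = [26, 25, 17, 24]
r1 m[φ0→H] = [27, 28, 12, 25]
r1 m[φ1→R] = [27, 21, 20, 20]
r1 m[φ1→B] = [30, 10, 24, 24]
r1 m[φ2→B] = [12, 20, 23, 26]
r1 m[φ2→N] = [17, 19, 26, 19]
r1 m[φ3→B] = [4, 2, 7, 5]
r1 m[φ4→B] = [9, 8, 5, 1]
r1 m[φ5→N] = [2, 8, 8, 2]
r1 m[φ6→R] = [3, 1, 8, 4]
r1 m[R→φ0] = [1, 1, 1, 1]
r1 m[R→φ1] = [1, 1, 1, 1]
r1 m[R→φ6] = [1, 1, 1, 1]
r1 m[H→φ0] = [1, 1, 1, 1]
r1 m[B→φ1] = [1, 1, 1, 1]
r1 m[B→φ2] = [1, 1, 1, 1]
r1 m[B→φ3] = [1, 1, 1, 1]
r1 m[B→φ4] = [1, 1, 1, 1]
r1 m[N→φ2] = [1, 1, 1, 1]
r1 m[N→φ5] = [1, 1, 1, 1]
r2 m[φ0→R] = [26, 25, 17, 24]
r2 m[φ0→H] = [27, 28, 12, 25]
r2 m[φ1→R] = [27, 21, 20, 20]
r2 m[φ1→B] = [30, 10, 24, 24]
r2 m[φ2→B] = [12, 20, 23, 26]
r2 m[φ2→N] = [17, 19, 26, 19]
r2 m[φ3→B] = [4, 2, 7, 5]
r2 m[φ4→B] = [9, 8, 5, 1]
r2 m[φ5→N] = [2, 8, 8, 2]
r2 m[φ6→R] = [3, 1, 8, 4]
r2 m[R→φ0] = [81, 21, 160, 80]
r2 m[R→φ1] = [78, 25, 136, 96]
r2 m[R→φ6] = [702, 525, 340, 480]
r2 m[H→φ0] = [1, 1, 1, 1]
r2 m[B→φ1] = [432, 320, 805, 130]
r2 m[B→φ2] = [1080, 160, 840, 120]
r2 m[B→φ3] = [3240, 1600, 2760, 624]
r2 m[B→φ4] = [1440, 400, 3864, 3120]
r2 m[N→φ2] = [2, 8, 8, 2]
r2 m[N→φ5] = [17, 19, 26, 19]
r3 m[φ0→R] = [26, 25, 17, 24]
r3 m[φ0→H] = [1857, 2155, 968, 2291]
r3 m[φ1→R] = [11855, 11418, 8096, 7231]
r3 m[φ1→B] = [2471, 755, 1734, 2311]
r3 m[φ2→B] = [60, 76, 148, 148]
r3 m[φ2→N] = [8480, 9120, 14520, 6480]
r3 m[φ3→B] = [4, 2, 7, 5]
r3 m[φ4→B] = [9, 8, 5, 1]
r3 m[φ5→N] = [2, 8, 8, 2]
r3 m[φ6→R] = [3, 1, 8, 4]
r3 m[R→φ0] = [81, 21, 160, 80]
r3 m[R→φ1] = [78, 25, 136, 96]
r3 m[R→φ6] = [702, 525, 340, 480]
r3 m[H→φ0] = [1, 1, 1, 1]
r3 m[B→φ1] = [432, 320, 805, 130]
r3 m[B→φ2] = [1080, 160, 840, 120]
r3 m[B→φ3] = [3240, 1600, 2760, 624]
r3 m[B→φ4] = [1440, 400, 3864, 3120]
r3 m[N→φ2] = [2, 8, 8, 2]
r3 m[N→φ5] = [17, 19, 26, 19]
r4 m[φ0→R] = [26, 25, 17, 24]
r4 m[φ0→H] = [1857, 2155, 968, 2291]
r4 m[φ1→R] = [11855, 11418, 8096, 7231]
r4 m[φ1→B] = [2471, 755, 1734, 2311]
r4 m[φ2→B] = [60, 76, 148, 148]
r4 m[φ2→N] = [8480, 9120, 14520, 6480]
r4 m[φ3→B] = [4, 2, 7, 5]
r4 m[φ4→B] = [9, 8, 5, 1]
r4 m[φ5→N] = [2, 8, 8, 2]
r4 m[φ6→R] = [3, 1, 8, 4]
r4 m[R→φ0] = [35565, 11418, 64768, 28924]
r4 m[R→φ1] = [78, 25, 136, 96]
r4 m[R→φ6] = [308230, 285450, 137632, 173544]
r4 m[H→φ0] = [1, 1, 1, 1]
r4 m[B→φ1] = [2160, 1216, 5180, 740]
r4 m[B→φ2] = [88956, 12080, 60690, 11555]
r4 m[B→φ3] = [1334340, 459040, 1283160, 342028]
r4 m[B→φ4] = [593040, 114760, 1796424, 1710140]
r4 m[N→φ2] = [2, 8, 8, 2]
r4 m[N→φ5] = [8480, 9120, 14520, 6480]
r5 m[φ0→R] = [26, 25, 17, 24]
r5 m[φ0→H] = [772357, 883834, 411160, 938021]
r5 m[φ1→R] = [68944, 65268, 44872, 39956]
r5 m[φ1→B] = [2471, 755, 1734, 2311]
r5 m[φ2→B] = [60, 76, 148, 148]
r5 m[φ2→N] = [684335, 691601, 1131225, 498211]
r5 m[φ3→B] = [4, 2, 7, 5]
r5 m[φ4→B] = [9, 8, 5, 1]
r5 m[φ5→N] = [2, 8, 8, 2]
r5 m[φ6→R] = [3, 1, 8, 4]
r5 m[R→φ0] = [35565, 11418, 64768, 28924]
r5 m[R→φ1] = [78, 25, 136, 96]
r5 m[R→φ6] = [308230, 285450, 137632, 173544]
r5 m[H→φ0] = [1, 1, 1, 1]
r5 m[B→φ1] = [2160, 1216, 5180, 740]
r5 m[B→φ2] = [88956, 12080, 60690, 11555]
r5 m[B→φ3] = [1334340, 459040, 1283160, 342028]
r5 m[B→φ4] = [593040, 114760, 1796424, 1710140]
r5 m[N→φ2] = [2, 8, 8, 2]
r5 m[N→φ5] = [8480, 9120, 14520, 6480]
r6 m[φ0→R] = [26, 25, 17, 24]
r6 m[φ0→H] = [772357, 883834, 411160, 938021]
r6 m[φ1→R] = [68944, 65268, 44872, 39956]
r6 m[φ1→B] = [2471, 755, 1734, 2311]
r6 m[φ2→B] = [60, 76, 148, 148]
r6 m[φ2→N] = [684335, 691601, 1131225, 498211]
r6 m[φ3→B] = [4, 2, 7, 5]
r6 m[φ4→B] = [9, 8, 5, 1]
r6 m[φ5→N] = [2, 8, 8, 2]
r6 m[φ6→R] = [3, 1, 8, 4]
r6 m[R→φ0] = [206832, 65268, 358976, 159824]
r6 m[R→φ1] = [78, 25, 136, 96]
r6 m[R→φ6] = [1792544, 1631700, 762824, 958944]
r6 m[H→φ0] = [1, 1, 1, 1]
r6 m[B→φ1] = [2160, 1216, 5180, 740]
r6 m[B→φ2] = [88956, 12080, 60690, 11555]
r6 m[B→φ3] = [1334340, 459040, 1283160, 342028]
r6 m[B→φ4] = [593040, 114760, 1796424, 1710140]
r6 m[N→φ2] = [2, 8, 8, 2]
r6 m[N→φ5] = [684335, 691601, 1131225, 498211]
r7 m[φ0→R] = [26, 25, 17, 24]
r7 m[φ0→H] = [4380176, 4985852, 2325152, 5256520]
r7 m[φ1→R] = [68944, 65268, 44872, 39956]
r7 m[φ1→B] = [2471, 755, 1734, 2311]
r7 m[φ2→B] = [60, 76, 148, 148]
r7 m[φ2→N] = [684335, 691601, 1131225, 498211]
r7 m[φ3→B] = [4, 2, 7, 5]
r7 m[φ4→B] = [9, 8, 5, 1]
r7 m[φ5→N] = [2, 8, 8, 2]
r7 m[φ6→R] = [3, 1, 8, 4]
r7 m[R→φ0] = [206832, 65268, 358976, 159824]
r7 m[R→φ1] = [78, 25, 136, 96]
r7 m[R→φ6] = [1792544, 1631700, 762824, 958944]
r7 m[H→φ0] = [1, 1, 1, 1]
r7 m[B→φ1] = [2160, 1216, 5180, 740]
r7 m[B→φ2] = [88956, 12080, 60690, 11555]
r7 m[B→φ3] = [1334340, 459040, 1283160, 342028]
r7 m[B→φ4] = [593040, 114760, 1796424, 1710140]
r7 m[N→φ2] = [2, 8, 8, 2]
r7 m[N→φ5] = [684335, 691601, 1131225, 498211]
r8 m[φ0→R] = [26, 25, 17, 24]
r8 m[φ0→H] = [4380176, 4985852, 2325152, 5256520]
r8 m[φ1→R] = [68944, 65268, 44872, 39956]
r8 m[φ1→B] = [2471, 755, 1734, 2311]
r8 m[φ2→B] = [60, 76, 148, 148]
r8 m[φ2→N] = [684335, 691601, 1131225, 498211]
r8 m[φ3→B] = [4, 2, 7, 5]
r8 m[φ4→B] = [9, 8, 5, 1]
r8 m[φ5→N] = [2, 8, 8, 2]
r8 m[φ6→R] = [3, 1, 8, 4]
r8 m[R→φ0] = [206832, 65268, 358976, 159824]
r8 m[R→φ1] = [78, 25, 136, 96]
r8 m[R→φ6] = [1792544, 1631700, 762824, 958944]
r8 m[H→φ0] = [1, 1, 1, 1]
r8 m[B→φ1] = [2160, 1216, 5180, 740]
r8 m[B→φ2] = [88956, 12080, 60690, 11555]
r8 m[B→φ3] = [1334340, 459040, 1283160, 342028]
r8 m[B→φ4] = [593040, 114760, 1796424, 1710140]
r8 m[N→φ2] = [2, 8, 8, 2]
r8 m[N→φ5] = [684335, 691601, 1131225, 498211]
fixed point reached at round 8
b[N] = ⊗ incoming = [1368670, 5532808, 9049800, 996422]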